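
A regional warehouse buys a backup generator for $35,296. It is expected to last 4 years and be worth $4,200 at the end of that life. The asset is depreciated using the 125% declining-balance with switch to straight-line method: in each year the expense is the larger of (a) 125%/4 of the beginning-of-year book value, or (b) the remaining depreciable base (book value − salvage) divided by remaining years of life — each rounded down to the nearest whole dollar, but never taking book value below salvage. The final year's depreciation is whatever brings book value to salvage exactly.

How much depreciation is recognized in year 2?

Depreciable base = $35,296 − $4,200 = $31,096.
Year 1: DB = ⌊$35,296 × 125%/4⌋ = $11,030; SL = ⌊$31,096/4⌋ = $7,774 → take DB $11,030. Book value $24,266.
Year 2: DB = ⌊$24,266 × 125%/4⌋ = $7,583; SL = ⌊$20,066/3⌋ = $6,688 → take DB $7,583. Book value $16,683.

$7,583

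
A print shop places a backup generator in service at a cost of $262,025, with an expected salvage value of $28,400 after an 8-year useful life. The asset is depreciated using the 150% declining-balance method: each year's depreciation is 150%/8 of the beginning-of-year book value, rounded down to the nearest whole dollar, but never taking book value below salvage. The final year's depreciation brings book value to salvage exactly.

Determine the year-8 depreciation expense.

Depreciable base = $262,025 − $28,400 = $233,625.
Year 1: ⌊$262,025 × 150%/8⌋ = $49,129. Book value $212,896.
Year 2: ⌊$212,896 × 150%/8⌋ = $39,918. Book value $172,978.
Year 3: ⌊$172,978 × 150%/8⌋ = $32,433. Book value $140,545.
Year 4: ⌊$140,545 × 150%/8⌋ = $26,352. Book value $114,193.
Year 5: ⌊$114,193 × 150%/8⌋ = $21,411. Book value $92,782.
Year 6: ⌊$92,782 × 150%/8⌋ = $17,396. Book value $75,386.
Year 7: ⌊$75,386 × 150%/8⌋ = $14,134. Book value $61,252.
Year 8 (final): $61,252 − $28,400 = $32,852. Book value $28,400.

$32,852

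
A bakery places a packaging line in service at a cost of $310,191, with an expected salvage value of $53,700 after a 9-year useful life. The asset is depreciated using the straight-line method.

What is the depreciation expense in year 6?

$28,499

Depreciable base = $310,191 − $53,700 = $256,491.
Annual expense = $256,491 / 9 = $28,499.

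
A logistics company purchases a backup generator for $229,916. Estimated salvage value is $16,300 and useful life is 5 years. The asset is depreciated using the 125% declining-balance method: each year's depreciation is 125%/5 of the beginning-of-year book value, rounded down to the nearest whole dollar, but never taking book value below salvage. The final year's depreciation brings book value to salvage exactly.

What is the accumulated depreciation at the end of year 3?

$132,920

Depreciable base = $229,916 − $16,300 = $213,616.
Year 1: ⌊$229,916 × 125%/5⌋ = $57,479. Book value $172,437.
Year 2: ⌊$172,437 × 125%/5⌋ = $43,109. Book value $129,328.
Year 3: ⌊$129,328 × 125%/5⌋ = $32,332. Book value $96,996.
Accumulated through year 3 = $229,916 − $96,996 = $132,920.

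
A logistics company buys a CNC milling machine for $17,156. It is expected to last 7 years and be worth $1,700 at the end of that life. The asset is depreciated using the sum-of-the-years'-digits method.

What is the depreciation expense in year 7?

$552

Depreciable base = $17,156 − $1,700 = $15,456.
Sum of the years' digits = 7+6+5+4+3+2+1 = 28.
Year 1: $15,456 × 7/28 = $3,864. Book value $13,292.
Year 2: $15,456 × 6/28 = $3,312. Book value $9,980.
Year 3: $15,456 × 5/28 = $2,760. Book value $7,220.
Year 4: $15,456 × 4/28 = $2,208. Book value $5,012.
Year 5: $15,456 × 3/28 = $1,656. Book value $3,356.
Year 6: $15,456 × 2/28 = $1,104. Book value $2,252.
Year 7: $15,456 × 1/28 = $552. Book value $1,700.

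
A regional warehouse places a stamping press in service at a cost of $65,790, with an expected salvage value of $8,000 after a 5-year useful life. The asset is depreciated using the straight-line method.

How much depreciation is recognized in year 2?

$11,558

Depreciable base = $65,790 − $8,000 = $57,790.
Annual expense = $57,790 / 5 = $11,558.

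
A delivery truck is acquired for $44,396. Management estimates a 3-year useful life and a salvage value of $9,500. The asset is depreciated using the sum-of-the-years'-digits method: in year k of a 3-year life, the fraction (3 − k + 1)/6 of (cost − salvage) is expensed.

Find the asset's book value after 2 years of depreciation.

Depreciable base = $44,396 − $9,500 = $34,896.
Sum of the years' digits = 3+2+1 = 6.
Year 1: $34,896 × 3/6 = $17,448. Book value $26,948.
Year 2: $34,896 × 2/6 = $11,632. Book value $15,316.

$15,316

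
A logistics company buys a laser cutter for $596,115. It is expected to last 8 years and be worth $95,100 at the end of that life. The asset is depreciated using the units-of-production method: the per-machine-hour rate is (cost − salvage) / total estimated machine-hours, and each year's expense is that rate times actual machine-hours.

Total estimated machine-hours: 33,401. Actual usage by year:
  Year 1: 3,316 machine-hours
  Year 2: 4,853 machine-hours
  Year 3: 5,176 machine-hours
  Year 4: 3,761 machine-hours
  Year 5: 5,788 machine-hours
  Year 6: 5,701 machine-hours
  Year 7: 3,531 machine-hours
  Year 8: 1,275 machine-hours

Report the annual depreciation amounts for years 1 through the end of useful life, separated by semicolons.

$49,740; $72,795; $77,640; $56,415; $86,820; $85,515; $52,965; $19,125

Depreciable base = $596,115 − $95,100 = $501,015.
Rate = $501,015 / 33,401 machine-hours = $15 per machine-hour.
Year 1: 3,316 × $15 = $49,740. Book value $546,375.
Year 2: 4,853 × $15 = $72,795. Book value $473,580.
Year 3: 5,176 × $15 = $77,640. Book value $395,940.
Year 4: 3,761 × $15 = $56,415. Book value $339,525.
Year 5: 5,788 × $15 = $86,820. Book value $252,705.
Year 6: 5,701 × $15 = $85,515. Book value $167,190.
Year 7: 3,531 × $15 = $52,965. Book value $114,225.
Year 8: 1,275 × $15 = $19,125. Book value $95,100.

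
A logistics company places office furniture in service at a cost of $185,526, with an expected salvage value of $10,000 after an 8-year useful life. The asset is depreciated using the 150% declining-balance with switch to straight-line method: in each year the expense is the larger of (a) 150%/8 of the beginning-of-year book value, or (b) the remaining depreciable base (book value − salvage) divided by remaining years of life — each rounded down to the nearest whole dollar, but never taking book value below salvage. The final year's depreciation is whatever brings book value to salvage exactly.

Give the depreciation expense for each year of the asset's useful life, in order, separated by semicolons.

$34,786; $28,263; $22,964; $18,658; $17,713; $17,714; $17,714; $17,714

Depreciable base = $185,526 − $10,000 = $175,526.
Year 1: DB = ⌊$185,526 × 150%/8⌋ = $34,786; SL = ⌊$175,526/8⌋ = $21,940 → take DB $34,786. Book value $150,740.
Year 2: DB = ⌊$150,740 × 150%/8⌋ = $28,263; SL = ⌊$140,740/7⌋ = $20,105 → take DB $28,263. Book value $122,477.
Year 3: DB = ⌊$122,477 × 150%/8⌋ = $22,964; SL = ⌊$112,477/6⌋ = $18,746 → take DB $22,964. Book value $99,513.
Year 4: DB = ⌊$99,513 × 150%/8⌋ = $18,658; SL = ⌊$89,513/5⌋ = $17,902 → take DB $18,658. Book value $80,855.
Year 5: DB = ⌊$80,855 × 150%/8⌋ = $15,160; SL = ⌊$70,855/4⌋ = $17,713 → take SL $17,713. Book value $63,142.
Year 6: DB = ⌊$63,142 × 150%/8⌋ = $11,839; SL = ⌊$53,142/3⌋ = $17,714 → take SL $17,714. Book value $45,428.
Year 7: DB = ⌊$45,428 × 150%/8⌋ = $8,517; SL = ⌊$35,428/2⌋ = $17,714 → take SL $17,714. Book value $27,714.
Year 8 (final): $27,714 − $10,000 = $17,714. Book value $10,000.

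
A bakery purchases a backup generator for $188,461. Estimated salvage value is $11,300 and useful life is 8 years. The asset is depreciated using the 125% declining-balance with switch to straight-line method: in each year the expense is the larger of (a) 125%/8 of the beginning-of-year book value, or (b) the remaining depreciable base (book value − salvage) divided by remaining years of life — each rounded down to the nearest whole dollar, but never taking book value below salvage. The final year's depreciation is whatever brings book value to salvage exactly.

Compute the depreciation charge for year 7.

$20,381

Depreciable base = $188,461 − $11,300 = $177,161.
Year 1: DB = ⌊$188,461 × 125%/8⌋ = $29,447; SL = ⌊$177,161/8⌋ = $22,145 → take DB $29,447. Book value $159,014.
Year 2: DB = ⌊$159,014 × 125%/8⌋ = $24,845; SL = ⌊$147,714/7⌋ = $21,102 → take DB $24,845. Book value $134,169.
Year 3: DB = ⌊$134,169 × 125%/8⌋ = $20,963; SL = ⌊$122,869/6⌋ = $20,478 → take DB $20,963. Book value $113,206.
Year 4: DB = ⌊$113,206 × 125%/8⌋ = $17,688; SL = ⌊$101,906/5⌋ = $20,381 → take SL $20,381. Book value $92,825.
Year 5: DB = ⌊$92,825 × 125%/8⌋ = $14,503; SL = ⌊$81,525/4⌋ = $20,381 → take SL $20,381. Book value $72,444.
Year 6: DB = ⌊$72,444 × 125%/8⌋ = $11,319; SL = ⌊$61,144/3⌋ = $20,381 → take SL $20,381. Book value $52,063.
Year 7: DB = ⌊$52,063 × 125%/8⌋ = $8,134; SL = ⌊$40,763/2⌋ = $20,381 → take SL $20,381. Book value $31,682.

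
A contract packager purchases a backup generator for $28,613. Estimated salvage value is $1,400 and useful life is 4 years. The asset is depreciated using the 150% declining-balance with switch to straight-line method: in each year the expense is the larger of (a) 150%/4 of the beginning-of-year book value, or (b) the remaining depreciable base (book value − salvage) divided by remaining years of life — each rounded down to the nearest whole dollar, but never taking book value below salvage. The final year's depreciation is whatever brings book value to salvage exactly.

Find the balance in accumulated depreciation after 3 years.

$22,324

Depreciable base = $28,613 − $1,400 = $27,213.
Year 1: DB = ⌊$28,613 × 150%/4⌋ = $10,729; SL = ⌊$27,213/4⌋ = $6,803 → take DB $10,729. Book value $17,884.
Year 2: DB = ⌊$17,884 × 150%/4⌋ = $6,706; SL = ⌊$16,484/3⌋ = $5,494 → take DB $6,706. Book value $11,178.
Year 3: DB = ⌊$11,178 × 150%/4⌋ = $4,191; SL = ⌊$9,778/2⌋ = $4,889 → take SL $4,889. Book value $6,289.
Accumulated through year 3 = $28,613 − $6,289 = $22,324.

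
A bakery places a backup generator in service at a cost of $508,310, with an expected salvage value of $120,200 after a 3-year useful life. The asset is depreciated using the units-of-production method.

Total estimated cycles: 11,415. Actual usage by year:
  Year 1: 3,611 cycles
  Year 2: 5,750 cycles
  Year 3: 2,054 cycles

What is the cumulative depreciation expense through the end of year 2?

Depreciable base = $508,310 − $120,200 = $388,110.
Rate = $388,110 / 11,415 cycles = $34 per cycle.
Year 1: 3,611 × $34 = $122,774. Book value $385,536.
Year 2: 5,750 × $34 = $195,500. Book value $190,036.
Accumulated through year 2 = $508,310 − $190,036 = $318,274.

$318,274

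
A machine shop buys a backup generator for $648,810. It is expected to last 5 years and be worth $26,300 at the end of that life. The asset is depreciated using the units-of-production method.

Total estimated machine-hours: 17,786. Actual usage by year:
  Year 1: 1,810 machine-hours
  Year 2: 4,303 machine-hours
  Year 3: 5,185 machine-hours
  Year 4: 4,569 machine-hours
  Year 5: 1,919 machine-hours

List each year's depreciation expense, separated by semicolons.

$63,350; $150,605; $181,475; $159,915; $67,165

Depreciable base = $648,810 − $26,300 = $622,510.
Rate = $622,510 / 17,786 machine-hours = $35 per machine-hour.
Year 1: 1,810 × $35 = $63,350. Book value $585,460.
Year 2: 4,303 × $35 = $150,605. Book value $434,855.
Year 3: 5,185 × $35 = $181,475. Book value $253,380.
Year 4: 4,569 × $35 = $159,915. Book value $93,465.
Year 5: 1,919 × $35 = $67,165. Book value $26,300.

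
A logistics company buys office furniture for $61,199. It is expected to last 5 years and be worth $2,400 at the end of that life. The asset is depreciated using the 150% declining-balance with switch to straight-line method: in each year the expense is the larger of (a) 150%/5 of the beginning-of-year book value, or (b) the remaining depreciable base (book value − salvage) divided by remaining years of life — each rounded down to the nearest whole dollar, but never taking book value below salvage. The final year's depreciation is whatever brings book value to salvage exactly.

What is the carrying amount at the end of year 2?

Depreciable base = $61,199 − $2,400 = $58,799.
Year 1: DB = ⌊$61,199 × 150%/5⌋ = $18,359; SL = ⌊$58,799/5⌋ = $11,759 → take DB $18,359. Book value $42,840.
Year 2: DB = ⌊$42,840 × 150%/5⌋ = $12,852; SL = ⌊$40,440/4⌋ = $10,110 → take DB $12,852. Book value $29,988.

$29,988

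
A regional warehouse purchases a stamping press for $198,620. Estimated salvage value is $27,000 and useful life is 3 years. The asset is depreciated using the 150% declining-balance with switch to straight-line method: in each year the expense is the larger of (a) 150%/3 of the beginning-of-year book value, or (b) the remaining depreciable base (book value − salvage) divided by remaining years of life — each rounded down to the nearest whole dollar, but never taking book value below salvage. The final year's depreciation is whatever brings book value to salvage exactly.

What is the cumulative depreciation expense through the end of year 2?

Depreciable base = $198,620 − $27,000 = $171,620.
Year 1: DB = ⌊$198,620 × 150%/3⌋ = $99,310; SL = ⌊$171,620/3⌋ = $57,206 → take DB $99,310. Book value $99,310.
Year 2: DB = ⌊$99,310 × 150%/3⌋ = $49,655; SL = ⌊$72,310/2⌋ = $36,155 → take DB $49,655. Book value $49,655.
Accumulated through year 2 = $198,620 − $49,655 = $148,965.

$148,965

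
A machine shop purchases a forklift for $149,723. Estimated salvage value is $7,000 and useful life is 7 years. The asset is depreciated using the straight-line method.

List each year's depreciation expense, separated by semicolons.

$20,389; $20,389; $20,389; $20,389; $20,389; $20,389; $20,389

Depreciable base = $149,723 − $7,000 = $142,723.
Annual expense = $142,723 / 7 = $20,389.
End of year 1: book value $129,334.
End of year 2: book value $108,945.
End of year 3: book value $88,556.
End of year 4: book value $68,167.
End of year 5: book value $47,778.
End of year 6: book value $27,389.
End of year 7: book value $7,000.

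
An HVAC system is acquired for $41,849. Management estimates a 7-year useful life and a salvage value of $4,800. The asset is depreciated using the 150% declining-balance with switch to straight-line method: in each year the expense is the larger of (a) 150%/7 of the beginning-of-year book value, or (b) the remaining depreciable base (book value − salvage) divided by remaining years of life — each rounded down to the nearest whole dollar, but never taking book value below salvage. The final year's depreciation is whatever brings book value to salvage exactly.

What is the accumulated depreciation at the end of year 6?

$33,332

Depreciable base = $41,849 − $4,800 = $37,049.
Year 1: DB = ⌊$41,849 × 150%/7⌋ = $8,967; SL = ⌊$37,049/7⌋ = $5,292 → take DB $8,967. Book value $32,882.
Year 2: DB = ⌊$32,882 × 150%/7⌋ = $7,046; SL = ⌊$28,082/6⌋ = $4,680 → take DB $7,046. Book value $25,836.
Year 3: DB = ⌊$25,836 × 150%/7⌋ = $5,536; SL = ⌊$21,036/5⌋ = $4,207 → take DB $5,536. Book value $20,300.
Year 4: DB = ⌊$20,300 × 150%/7⌋ = $4,350; SL = ⌊$15,500/4⌋ = $3,875 → take DB $4,350. Book value $15,950.
Year 5: DB = ⌊$15,950 × 150%/7⌋ = $3,417; SL = ⌊$11,150/3⌋ = $3,716 → take SL $3,716. Book value $12,234.
Year 6: DB = ⌊$12,234 × 150%/7⌋ = $2,621; SL = ⌊$7,434/2⌋ = $3,717 → take SL $3,717. Book value $8,517.
Accumulated through year 6 = $41,849 − $8,517 = $33,332.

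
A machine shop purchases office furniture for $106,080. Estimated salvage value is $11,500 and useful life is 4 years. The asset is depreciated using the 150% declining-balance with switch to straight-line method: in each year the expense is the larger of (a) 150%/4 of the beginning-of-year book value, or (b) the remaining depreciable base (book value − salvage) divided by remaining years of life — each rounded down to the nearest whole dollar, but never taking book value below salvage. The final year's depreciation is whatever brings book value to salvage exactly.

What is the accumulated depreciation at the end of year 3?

$80,181

Depreciable base = $106,080 − $11,500 = $94,580.
Year 1: DB = ⌊$106,080 × 150%/4⌋ = $39,780; SL = ⌊$94,580/4⌋ = $23,645 → take DB $39,780. Book value $66,300.
Year 2: DB = ⌊$66,300 × 150%/4⌋ = $24,862; SL = ⌊$54,800/3⌋ = $18,266 → take DB $24,862. Book value $41,438.
Year 3: DB = ⌊$41,438 × 150%/4⌋ = $15,539; SL = ⌊$29,938/2⌋ = $14,969 → take DB $15,539. Book value $25,899.
Accumulated through year 3 = $106,080 − $25,899 = $80,181.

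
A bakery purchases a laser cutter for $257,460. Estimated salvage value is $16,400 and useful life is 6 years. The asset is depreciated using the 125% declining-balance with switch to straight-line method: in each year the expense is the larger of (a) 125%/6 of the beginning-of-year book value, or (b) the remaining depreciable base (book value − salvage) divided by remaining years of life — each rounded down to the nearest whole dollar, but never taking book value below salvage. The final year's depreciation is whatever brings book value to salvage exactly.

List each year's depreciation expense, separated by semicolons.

Depreciable base = $257,460 − $16,400 = $241,060.
Year 1: DB = ⌊$257,460 × 125%/6⌋ = $53,637; SL = ⌊$241,060/6⌋ = $40,176 → take DB $53,637. Book value $203,823.
Year 2: DB = ⌊$203,823 × 125%/6⌋ = $42,463; SL = ⌊$187,423/5⌋ = $37,484 → take DB $42,463. Book value $161,360.
Year 3: DB = ⌊$161,360 × 125%/6⌋ = $33,616; SL = ⌊$144,960/4⌋ = $36,240 → take SL $36,240. Book value $125,120.
Year 4: DB = ⌊$125,120 × 125%/6⌋ = $26,066; SL = ⌊$108,720/3⌋ = $36,240 → take SL $36,240. Book value $88,880.
Year 5: DB = ⌊$88,880 × 125%/6⌋ = $18,516; SL = ⌊$72,480/2⌋ = $36,240 → take SL $36,240. Book value $52,640.
Year 6 (final): $52,640 − $16,400 = $36,240. Book value $16,400.

$53,637; $42,463; $36,240; $36,240; $36,240; $36,240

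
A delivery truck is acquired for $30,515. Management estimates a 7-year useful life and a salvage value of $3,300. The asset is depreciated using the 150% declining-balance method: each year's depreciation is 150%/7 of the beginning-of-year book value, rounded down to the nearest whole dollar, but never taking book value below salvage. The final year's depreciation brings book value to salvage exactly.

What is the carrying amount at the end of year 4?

Depreciable base = $30,515 − $3,300 = $27,215.
Year 1: ⌊$30,515 × 150%/7⌋ = $6,538. Book value $23,977.
Year 2: ⌊$23,977 × 150%/7⌋ = $5,137. Book value $18,840.
Year 3: ⌊$18,840 × 150%/7⌋ = $4,037. Book value $14,803.
Year 4: ⌊$14,803 × 150%/7⌋ = $3,172. Book value $11,631.

$11,631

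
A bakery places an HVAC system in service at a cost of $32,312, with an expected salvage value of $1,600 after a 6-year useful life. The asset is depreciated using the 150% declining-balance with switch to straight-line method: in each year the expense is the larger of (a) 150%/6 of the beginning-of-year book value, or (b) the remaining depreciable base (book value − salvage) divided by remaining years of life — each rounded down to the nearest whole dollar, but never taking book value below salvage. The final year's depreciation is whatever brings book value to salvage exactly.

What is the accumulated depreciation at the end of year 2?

$14,136

Depreciable base = $32,312 − $1,600 = $30,712.
Year 1: DB = ⌊$32,312 × 150%/6⌋ = $8,078; SL = ⌊$30,712/6⌋ = $5,118 → take DB $8,078. Book value $24,234.
Year 2: DB = ⌊$24,234 × 150%/6⌋ = $6,058; SL = ⌊$22,634/5⌋ = $4,526 → take DB $6,058. Book value $18,176.
Accumulated through year 2 = $32,312 − $18,176 = $14,136.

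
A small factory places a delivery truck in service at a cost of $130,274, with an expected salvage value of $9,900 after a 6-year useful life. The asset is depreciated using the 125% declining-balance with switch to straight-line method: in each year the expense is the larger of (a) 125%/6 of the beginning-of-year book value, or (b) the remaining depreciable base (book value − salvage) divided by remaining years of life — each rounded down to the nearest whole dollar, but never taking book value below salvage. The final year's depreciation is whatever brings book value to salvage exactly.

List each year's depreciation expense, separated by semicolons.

Depreciable base = $130,274 − $9,900 = $120,374.
Year 1: DB = ⌊$130,274 × 125%/6⌋ = $27,140; SL = ⌊$120,374/6⌋ = $20,062 → take DB $27,140. Book value $103,134.
Year 2: DB = ⌊$103,134 × 125%/6⌋ = $21,486; SL = ⌊$93,234/5⌋ = $18,646 → take DB $21,486. Book value $81,648.
Year 3: DB = ⌊$81,648 × 125%/6⌋ = $17,010; SL = ⌊$71,748/4⌋ = $17,937 → take SL $17,937. Book value $63,711.
Year 4: DB = ⌊$63,711 × 125%/6⌋ = $13,273; SL = ⌊$53,811/3⌋ = $17,937 → take SL $17,937. Book value $45,774.
Year 5: DB = ⌊$45,774 × 125%/6⌋ = $9,536; SL = ⌊$35,874/2⌋ = $17,937 → take SL $17,937. Book value $27,837.
Year 6 (final): $27,837 − $9,900 = $17,937. Book value $9,900.

$27,140; $21,486; $17,937; $17,937; $17,937; $17,937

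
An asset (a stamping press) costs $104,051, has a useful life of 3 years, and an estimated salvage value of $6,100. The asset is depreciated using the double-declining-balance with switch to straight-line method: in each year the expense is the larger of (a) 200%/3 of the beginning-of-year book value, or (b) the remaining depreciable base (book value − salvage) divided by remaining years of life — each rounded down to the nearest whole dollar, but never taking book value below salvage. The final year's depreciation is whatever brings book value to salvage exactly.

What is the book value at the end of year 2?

$11,562

Depreciable base = $104,051 − $6,100 = $97,951.
Year 1: DB = ⌊$104,051 × 200%/3⌋ = $69,367; SL = ⌊$97,951/3⌋ = $32,650 → take DB $69,367. Book value $34,684.
Year 2: DB = ⌊$34,684 × 200%/3⌋ = $23,122; SL = ⌊$28,584/2⌋ = $14,292 → take DB $23,122. Book value $11,562.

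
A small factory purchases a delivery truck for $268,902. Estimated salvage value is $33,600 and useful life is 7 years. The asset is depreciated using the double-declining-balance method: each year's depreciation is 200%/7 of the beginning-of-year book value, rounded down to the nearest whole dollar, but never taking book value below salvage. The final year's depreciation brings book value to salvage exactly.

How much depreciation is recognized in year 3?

$39,198

Depreciable base = $268,902 − $33,600 = $235,302.
Year 1: ⌊$268,902 × 200%/7⌋ = $76,829. Book value $192,073.
Year 2: ⌊$192,073 × 200%/7⌋ = $54,878. Book value $137,195.
Year 3: ⌊$137,195 × 200%/7⌋ = $39,198. Book value $97,997.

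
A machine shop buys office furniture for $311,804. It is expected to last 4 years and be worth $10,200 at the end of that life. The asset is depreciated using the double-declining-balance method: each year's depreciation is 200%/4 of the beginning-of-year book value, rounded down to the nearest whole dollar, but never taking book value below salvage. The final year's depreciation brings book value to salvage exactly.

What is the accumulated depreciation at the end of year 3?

Depreciable base = $311,804 − $10,200 = $301,604.
Year 1: ⌊$311,804 × 200%/4⌋ = $155,902. Book value $155,902.
Year 2: ⌊$155,902 × 200%/4⌋ = $77,951. Book value $77,951.
Year 3: ⌊$77,951 × 200%/4⌋ = $38,975. Book value $38,976.
Accumulated through year 3 = $311,804 − $38,976 = $272,828.

$272,828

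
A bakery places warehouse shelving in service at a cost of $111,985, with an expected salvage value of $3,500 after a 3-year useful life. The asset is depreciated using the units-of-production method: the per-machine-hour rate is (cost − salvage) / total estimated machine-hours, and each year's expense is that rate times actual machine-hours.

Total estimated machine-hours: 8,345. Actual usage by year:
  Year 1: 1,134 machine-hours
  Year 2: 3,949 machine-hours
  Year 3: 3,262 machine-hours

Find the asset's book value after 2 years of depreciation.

$45,906

Depreciable base = $111,985 − $3,500 = $108,485.
Rate = $108,485 / 8,345 machine-hours = $13 per machine-hour.
Year 1: 1,134 × $13 = $14,742. Book value $97,243.
Year 2: 3,949 × $13 = $51,337. Book value $45,906.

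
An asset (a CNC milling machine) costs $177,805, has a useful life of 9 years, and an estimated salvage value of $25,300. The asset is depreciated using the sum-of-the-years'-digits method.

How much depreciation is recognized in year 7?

$10,167

Depreciable base = $177,805 − $25,300 = $152,505.
Sum of the years' digits = 9+8+7+6+5+4+3+2+1 = 45.
Year 1: $152,505 × 9/45 = $30,501. Book value $147,304.
Year 2: $152,505 × 8/45 = $27,112. Book value $120,192.
Year 3: $152,505 × 7/45 = $23,723. Book value $96,469.
Year 4: $152,505 × 6/45 = $20,334. Book value $76,135.
Year 5: $152,505 × 5/45 = $16,945. Book value $59,190.
Year 6: $152,505 × 4/45 = $13,556. Book value $45,634.
Year 7: $152,505 × 3/45 = $10,167. Book value $35,467.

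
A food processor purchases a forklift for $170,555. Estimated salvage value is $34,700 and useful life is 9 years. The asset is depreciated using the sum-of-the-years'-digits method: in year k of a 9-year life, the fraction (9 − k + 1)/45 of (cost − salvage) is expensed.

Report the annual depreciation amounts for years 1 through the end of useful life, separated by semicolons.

$27,171; $24,152; $21,133; $18,114; $15,095; $12,076; $9,057; $6,038; $3,019

Depreciable base = $170,555 − $34,700 = $135,855.
Sum of the years' digits = 9+8+7+6+5+4+3+2+1 = 45.
Year 1: $135,855 × 9/45 = $27,171. Book value $143,384.
Year 2: $135,855 × 8/45 = $24,152. Book value $119,232.
Year 3: $135,855 × 7/45 = $21,133. Book value $98,099.
Year 4: $135,855 × 6/45 = $18,114. Book value $79,985.
Year 5: $135,855 × 5/45 = $15,095. Book value $64,890.
Year 6: $135,855 × 4/45 = $12,076. Book value $52,814.
Year 7: $135,855 × 3/45 = $9,057. Book value $43,757.
Year 8: $135,855 × 2/45 = $6,038. Book value $37,719.
Year 9: $135,855 × 1/45 = $3,019. Book value $34,700.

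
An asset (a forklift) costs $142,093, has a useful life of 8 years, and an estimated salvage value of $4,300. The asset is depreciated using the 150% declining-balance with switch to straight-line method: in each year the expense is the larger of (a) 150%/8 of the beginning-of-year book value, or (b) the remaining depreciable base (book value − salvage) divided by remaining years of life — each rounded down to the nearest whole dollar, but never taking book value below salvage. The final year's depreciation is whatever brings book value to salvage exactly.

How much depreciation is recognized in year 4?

Depreciable base = $142,093 − $4,300 = $137,793.
Year 1: DB = ⌊$142,093 × 150%/8⌋ = $26,642; SL = ⌊$137,793/8⌋ = $17,224 → take DB $26,642. Book value $115,451.
Year 2: DB = ⌊$115,451 × 150%/8⌋ = $21,647; SL = ⌊$111,151/7⌋ = $15,878 → take DB $21,647. Book value $93,804.
Year 3: DB = ⌊$93,804 × 150%/8⌋ = $17,588; SL = ⌊$89,504/6⌋ = $14,917 → take DB $17,588. Book value $76,216.
Year 4: DB = ⌊$76,216 × 150%/8⌋ = $14,290; SL = ⌊$71,916/5⌋ = $14,383 → take SL $14,383. Book value $61,833.

$14,383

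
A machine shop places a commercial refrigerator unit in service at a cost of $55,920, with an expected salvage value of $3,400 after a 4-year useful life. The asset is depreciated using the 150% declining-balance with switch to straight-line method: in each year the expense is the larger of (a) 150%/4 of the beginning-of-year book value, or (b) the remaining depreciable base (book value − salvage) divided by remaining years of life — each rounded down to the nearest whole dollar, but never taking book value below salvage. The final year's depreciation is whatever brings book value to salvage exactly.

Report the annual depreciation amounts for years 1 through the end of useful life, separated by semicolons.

$20,970; $13,106; $9,222; $9,222

Depreciable base = $55,920 − $3,400 = $52,520.
Year 1: DB = ⌊$55,920 × 150%/4⌋ = $20,970; SL = ⌊$52,520/4⌋ = $13,130 → take DB $20,970. Book value $34,950.
Year 2: DB = ⌊$34,950 × 150%/4⌋ = $13,106; SL = ⌊$31,550/3⌋ = $10,516 → take DB $13,106. Book value $21,844.
Year 3: DB = ⌊$21,844 × 150%/4⌋ = $8,191; SL = ⌊$18,444/2⌋ = $9,222 → take SL $9,222. Book value $12,622.
Year 4 (final): $12,622 − $3,400 = $9,222. Book value $3,400.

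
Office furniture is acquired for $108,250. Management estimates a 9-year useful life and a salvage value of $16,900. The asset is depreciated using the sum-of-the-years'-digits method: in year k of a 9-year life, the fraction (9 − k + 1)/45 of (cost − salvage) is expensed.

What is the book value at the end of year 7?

Depreciable base = $108,250 − $16,900 = $91,350.
Sum of the years' digits = 9+8+7+6+5+4+3+2+1 = 45.
Year 1: $91,350 × 9/45 = $18,270. Book value $89,980.
Year 2: $91,350 × 8/45 = $16,240. Book value $73,740.
Year 3: $91,350 × 7/45 = $14,210. Book value $59,530.
Year 4: $91,350 × 6/45 = $12,180. Book value $47,350.
Year 5: $91,350 × 5/45 = $10,150. Book value $37,200.
Year 6: $91,350 × 4/45 = $8,120. Book value $29,080.
Year 7: $91,350 × 3/45 = $6,090. Book value $22,990.

$22,990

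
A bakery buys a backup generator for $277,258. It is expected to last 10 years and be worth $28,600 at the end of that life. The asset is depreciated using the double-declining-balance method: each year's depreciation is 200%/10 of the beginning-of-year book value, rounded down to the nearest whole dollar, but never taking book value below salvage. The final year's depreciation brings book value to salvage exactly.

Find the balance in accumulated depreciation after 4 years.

Depreciable base = $277,258 − $28,600 = $248,658.
Year 1: ⌊$277,258 × 200%/10⌋ = $55,451. Book value $221,807.
Year 2: ⌊$221,807 × 200%/10⌋ = $44,361. Book value $177,446.
Year 3: ⌊$177,446 × 200%/10⌋ = $35,489. Book value $141,957.
Year 4: ⌊$141,957 × 200%/10⌋ = $28,391. Book value $113,566.
Accumulated through year 4 = $277,258 − $113,566 = $163,692.

$163,692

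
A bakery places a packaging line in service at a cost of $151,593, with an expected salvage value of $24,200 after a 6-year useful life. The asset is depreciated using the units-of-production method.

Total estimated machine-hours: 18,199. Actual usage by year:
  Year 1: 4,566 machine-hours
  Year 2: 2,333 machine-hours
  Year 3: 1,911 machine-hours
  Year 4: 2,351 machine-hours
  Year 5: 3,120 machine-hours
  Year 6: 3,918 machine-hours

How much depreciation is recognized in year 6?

Depreciable base = $151,593 − $24,200 = $127,393.
Rate = $127,393 / 18,199 machine-hours = $7 per machine-hour.
Year 1: 4,566 × $7 = $31,962. Book value $119,631.
Year 2: 2,333 × $7 = $16,331. Book value $103,300.
Year 3: 1,911 × $7 = $13,377. Book value $89,923.
Year 4: 2,351 × $7 = $16,457. Book value $73,466.
Year 5: 3,120 × $7 = $21,840. Book value $51,626.
Year 6: 3,918 × $7 = $27,426. Book value $24,200.

$27,426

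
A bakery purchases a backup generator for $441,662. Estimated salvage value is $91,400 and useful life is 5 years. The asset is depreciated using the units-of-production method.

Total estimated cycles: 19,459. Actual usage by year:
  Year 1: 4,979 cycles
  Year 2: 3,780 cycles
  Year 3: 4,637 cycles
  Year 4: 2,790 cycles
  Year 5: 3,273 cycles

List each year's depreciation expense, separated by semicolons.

$89,622; $68,040; $83,466; $50,220; $58,914

Depreciable base = $441,662 − $91,400 = $350,262.
Rate = $350,262 / 19,459 cycles = $18 per cycle.
Year 1: 4,979 × $18 = $89,622. Book value $352,040.
Year 2: 3,780 × $18 = $68,040. Book value $284,000.
Year 3: 4,637 × $18 = $83,466. Book value $200,534.
Year 4: 2,790 × $18 = $50,220. Book value $150,314.
Year 5: 3,273 × $18 = $58,914. Book value $91,400.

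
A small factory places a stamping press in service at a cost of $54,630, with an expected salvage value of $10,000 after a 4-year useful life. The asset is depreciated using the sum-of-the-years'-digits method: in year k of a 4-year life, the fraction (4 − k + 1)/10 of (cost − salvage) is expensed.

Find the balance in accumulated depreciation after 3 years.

Depreciable base = $54,630 − $10,000 = $44,630.
Sum of the years' digits = 4+3+2+1 = 10.
Year 1: $44,630 × 4/10 = $17,852. Book value $36,778.
Year 2: $44,630 × 3/10 = $13,389. Book value $23,389.
Year 3: $44,630 × 2/10 = $8,926. Book value $14,463.
Accumulated through year 3 = $54,630 − $14,463 = $40,167.

$40,167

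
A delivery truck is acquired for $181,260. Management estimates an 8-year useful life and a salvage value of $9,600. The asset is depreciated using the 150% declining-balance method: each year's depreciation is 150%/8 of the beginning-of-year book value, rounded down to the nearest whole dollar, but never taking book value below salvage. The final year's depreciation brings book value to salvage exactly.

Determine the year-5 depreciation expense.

$14,811

Depreciable base = $181,260 − $9,600 = $171,660.
Year 1: ⌊$181,260 × 150%/8⌋ = $33,986. Book value $147,274.
Year 2: ⌊$147,274 × 150%/8⌋ = $27,613. Book value $119,661.
Year 3: ⌊$119,661 × 150%/8⌋ = $22,436. Book value $97,225.
Year 4: ⌊$97,225 × 150%/8⌋ = $18,229. Book value $78,996.
Year 5: ⌊$78,996 × 150%/8⌋ = $14,811. Book value $64,185.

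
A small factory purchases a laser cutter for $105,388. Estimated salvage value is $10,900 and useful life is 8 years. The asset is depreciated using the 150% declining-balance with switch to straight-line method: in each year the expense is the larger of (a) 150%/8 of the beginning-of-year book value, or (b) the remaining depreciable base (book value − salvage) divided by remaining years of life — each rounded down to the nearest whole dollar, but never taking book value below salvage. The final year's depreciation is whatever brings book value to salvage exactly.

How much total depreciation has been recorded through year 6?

Depreciable base = $105,388 − $10,900 = $94,488.
Year 1: DB = ⌊$105,388 × 150%/8⌋ = $19,760; SL = ⌊$94,488/8⌋ = $11,811 → take DB $19,760. Book value $85,628.
Year 2: DB = ⌊$85,628 × 150%/8⌋ = $16,055; SL = ⌊$74,728/7⌋ = $10,675 → take DB $16,055. Book value $69,573.
Year 3: DB = ⌊$69,573 × 150%/8⌋ = $13,044; SL = ⌊$58,673/6⌋ = $9,778 → take DB $13,044. Book value $56,529.
Year 4: DB = ⌊$56,529 × 150%/8⌋ = $10,599; SL = ⌊$45,629/5⌋ = $9,125 → take DB $10,599. Book value $45,930.
Year 5: DB = ⌊$45,930 × 150%/8⌋ = $8,611; SL = ⌊$35,030/4⌋ = $8,757 → take SL $8,757. Book value $37,173.
Year 6: DB = ⌊$37,173 × 150%/8⌋ = $6,969; SL = ⌊$26,273/3⌋ = $8,757 → take SL $8,757. Book value $28,416.
Accumulated through year 6 = $105,388 − $28,416 = $76,972.

$76,972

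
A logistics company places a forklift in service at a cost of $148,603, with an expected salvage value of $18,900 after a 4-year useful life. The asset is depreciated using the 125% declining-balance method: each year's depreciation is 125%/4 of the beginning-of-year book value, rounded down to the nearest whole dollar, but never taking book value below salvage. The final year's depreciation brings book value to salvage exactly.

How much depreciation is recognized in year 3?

Depreciable base = $148,603 − $18,900 = $129,703.
Year 1: ⌊$148,603 × 125%/4⌋ = $46,438. Book value $102,165.
Year 2: ⌊$102,165 × 125%/4⌋ = $31,926. Book value $70,239.
Year 3: ⌊$70,239 × 125%/4⌋ = $21,949. Book value $48,290.

$21,949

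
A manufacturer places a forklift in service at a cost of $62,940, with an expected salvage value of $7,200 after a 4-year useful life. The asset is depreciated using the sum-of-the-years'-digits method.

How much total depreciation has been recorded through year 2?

$39,018

Depreciable base = $62,940 − $7,200 = $55,740.
Sum of the years' digits = 4+3+2+1 = 10.
Year 1: $55,740 × 4/10 = $22,296. Book value $40,644.
Year 2: $55,740 × 3/10 = $16,722. Book value $23,922.
Accumulated through year 2 = $62,940 − $23,922 = $39,018.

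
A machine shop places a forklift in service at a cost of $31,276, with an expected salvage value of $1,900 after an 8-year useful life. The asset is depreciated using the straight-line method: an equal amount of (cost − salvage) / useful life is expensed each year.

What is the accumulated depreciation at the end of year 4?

Depreciable base = $31,276 − $1,900 = $29,376.
Annual expense = $29,376 / 8 = $3,672.
End of year 1: book value $27,604.
End of year 2: book value $23,932.
End of year 3: book value $20,260.
End of year 4: book value $16,588.
Accumulated through year 4 = $31,276 − $16,588 = $14,688.

$14,688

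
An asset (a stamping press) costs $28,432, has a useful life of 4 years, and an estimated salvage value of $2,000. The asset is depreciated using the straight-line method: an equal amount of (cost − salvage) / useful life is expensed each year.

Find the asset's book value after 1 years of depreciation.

Depreciable base = $28,432 − $2,000 = $26,432.
Annual expense = $26,432 / 4 = $6,608.
End of year 1: book value $21,824.

$21,824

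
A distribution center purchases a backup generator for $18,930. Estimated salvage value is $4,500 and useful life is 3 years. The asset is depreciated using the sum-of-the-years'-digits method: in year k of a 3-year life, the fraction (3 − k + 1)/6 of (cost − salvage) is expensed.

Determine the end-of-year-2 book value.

$6,905

Depreciable base = $18,930 − $4,500 = $14,430.
Sum of the years' digits = 3+2+1 = 6.
Year 1: $14,430 × 3/6 = $7,215. Book value $11,715.
Year 2: $14,430 × 2/6 = $4,810. Book value $6,905.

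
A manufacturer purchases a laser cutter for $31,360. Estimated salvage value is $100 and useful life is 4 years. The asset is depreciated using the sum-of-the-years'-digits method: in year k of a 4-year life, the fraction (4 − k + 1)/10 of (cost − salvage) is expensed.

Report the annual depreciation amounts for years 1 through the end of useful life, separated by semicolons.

Depreciable base = $31,360 − $100 = $31,260.
Sum of the years' digits = 4+3+2+1 = 10.
Year 1: $31,260 × 4/10 = $12,504. Book value $18,856.
Year 2: $31,260 × 3/10 = $9,378. Book value $9,478.
Year 3: $31,260 × 2/10 = $6,252. Book value $3,226.
Year 4: $31,260 × 1/10 = $3,126. Book value $100.

$12,504; $9,378; $6,252; $3,126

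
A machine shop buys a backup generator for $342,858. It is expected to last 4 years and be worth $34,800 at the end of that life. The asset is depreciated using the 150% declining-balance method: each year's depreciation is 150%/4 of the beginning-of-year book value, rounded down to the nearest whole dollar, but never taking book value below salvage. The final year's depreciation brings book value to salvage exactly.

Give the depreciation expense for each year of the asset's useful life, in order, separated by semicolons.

$128,571; $80,357; $50,223; $48,907

Depreciable base = $342,858 − $34,800 = $308,058.
Year 1: ⌊$342,858 × 150%/4⌋ = $128,571. Book value $214,287.
Year 2: ⌊$214,287 × 150%/4⌋ = $80,357. Book value $133,930.
Year 3: ⌊$133,930 × 150%/4⌋ = $50,223. Book value $83,707.
Year 4 (final): $83,707 − $34,800 = $48,907. Book value $34,800.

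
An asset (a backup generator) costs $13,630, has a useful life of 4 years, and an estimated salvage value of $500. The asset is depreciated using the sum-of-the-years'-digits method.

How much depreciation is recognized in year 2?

Depreciable base = $13,630 − $500 = $13,130.
Sum of the years' digits = 4+3+2+1 = 10.
Year 1: $13,130 × 4/10 = $5,252. Book value $8,378.
Year 2: $13,130 × 3/10 = $3,939. Book value $4,439.

$3,939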